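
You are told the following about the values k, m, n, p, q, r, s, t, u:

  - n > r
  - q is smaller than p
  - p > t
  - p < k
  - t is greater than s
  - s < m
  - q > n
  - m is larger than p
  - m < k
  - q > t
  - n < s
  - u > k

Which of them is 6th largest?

t

Chaining the given pairs: r < n < s < t < q < p < m < k < u.
The 6th largest is t.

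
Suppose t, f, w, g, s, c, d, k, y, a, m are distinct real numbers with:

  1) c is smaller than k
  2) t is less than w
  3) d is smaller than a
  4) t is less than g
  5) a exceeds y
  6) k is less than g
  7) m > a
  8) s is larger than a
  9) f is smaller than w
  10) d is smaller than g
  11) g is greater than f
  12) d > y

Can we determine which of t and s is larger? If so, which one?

undetermined

Following every chain through s: below s we get y, d, a.
t is not reached, and no chain runs the other way from t to s.
So the given relations leave the order of s and t undetermined.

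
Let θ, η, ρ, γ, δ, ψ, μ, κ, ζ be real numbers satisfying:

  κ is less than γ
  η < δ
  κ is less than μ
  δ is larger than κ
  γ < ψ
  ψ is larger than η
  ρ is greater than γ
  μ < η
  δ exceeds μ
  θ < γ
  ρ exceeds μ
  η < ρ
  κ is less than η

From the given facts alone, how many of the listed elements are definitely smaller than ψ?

Directly below ψ: η, γ.
One step further: κ, μ, θ (5 so far).
Nothing else is reachable below ψ; 5 in all.

5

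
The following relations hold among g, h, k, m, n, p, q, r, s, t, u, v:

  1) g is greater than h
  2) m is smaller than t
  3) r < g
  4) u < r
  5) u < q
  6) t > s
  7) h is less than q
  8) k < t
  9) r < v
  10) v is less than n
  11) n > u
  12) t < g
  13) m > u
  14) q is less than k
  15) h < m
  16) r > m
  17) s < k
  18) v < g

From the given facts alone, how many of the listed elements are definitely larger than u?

Directly above u: m, q, r, n.
One step further: v, k, t, g (8 so far).
No other element is forced above u by the given relations, so the count is 8.

8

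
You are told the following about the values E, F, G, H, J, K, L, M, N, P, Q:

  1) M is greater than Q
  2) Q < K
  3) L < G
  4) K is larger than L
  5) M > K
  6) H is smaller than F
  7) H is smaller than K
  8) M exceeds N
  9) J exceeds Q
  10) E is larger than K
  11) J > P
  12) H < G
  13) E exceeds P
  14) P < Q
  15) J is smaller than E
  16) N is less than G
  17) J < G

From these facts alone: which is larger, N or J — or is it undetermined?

undetermined

Following every chain through J: above J we get E, G; below J we get P, Q.
N is not reached, and no chain runs the other way from N to J.
So the given relations leave the order of J and N undetermined.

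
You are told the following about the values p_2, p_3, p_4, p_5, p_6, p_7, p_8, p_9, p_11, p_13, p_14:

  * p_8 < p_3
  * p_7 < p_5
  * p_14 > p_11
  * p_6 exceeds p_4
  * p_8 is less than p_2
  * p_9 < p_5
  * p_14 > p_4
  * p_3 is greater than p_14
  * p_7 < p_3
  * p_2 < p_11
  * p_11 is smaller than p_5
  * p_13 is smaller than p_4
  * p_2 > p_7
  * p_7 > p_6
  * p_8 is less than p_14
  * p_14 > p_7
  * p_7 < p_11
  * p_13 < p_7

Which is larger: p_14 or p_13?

p_14

p_13 < p_4 and p_4 < p_6 give p_13 < p_6.
Then p_6 < p_7 extends the chain to p_7.
With p_7 < p_2: p_13 < p_4 < p_6 < p_7 < p_2.
With p_2 < p_11: p_13 < p_4 < p_6 < p_7 < p_2 < p_11.
Then p_11 < p_14 extends the chain to p_14.
So p_13 < p_14; p_14 is the larger of the two.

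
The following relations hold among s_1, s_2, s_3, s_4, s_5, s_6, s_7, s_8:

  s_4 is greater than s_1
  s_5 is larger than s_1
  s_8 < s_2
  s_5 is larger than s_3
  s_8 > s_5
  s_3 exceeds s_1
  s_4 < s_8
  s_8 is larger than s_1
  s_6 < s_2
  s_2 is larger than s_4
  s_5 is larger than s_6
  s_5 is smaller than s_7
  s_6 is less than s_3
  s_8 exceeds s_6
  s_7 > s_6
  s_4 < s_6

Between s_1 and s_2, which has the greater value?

s_2

Link the given pairs in sequence: s_1 < s_4; s_4 < s_6; s_6 < s_3; s_3 < s_5; s_5 < s_8; s_8 < s_2.
Together: s_1 < s_4 < s_6 < s_3 < s_5 < s_8 < s_2.
So s_1 < s_2; s_2 is the larger of the two.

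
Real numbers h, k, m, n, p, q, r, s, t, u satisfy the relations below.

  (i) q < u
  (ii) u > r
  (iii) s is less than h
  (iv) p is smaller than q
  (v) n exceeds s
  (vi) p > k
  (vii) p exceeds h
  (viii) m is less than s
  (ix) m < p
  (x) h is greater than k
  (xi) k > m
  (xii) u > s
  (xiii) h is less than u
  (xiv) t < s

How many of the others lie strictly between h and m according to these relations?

2

The relations place m below h. An element lies strictly between them when it is forced above m and also forced below h.
Above m: {k, s, n, p, q, u}. Below h: {t, k, s}.
Intersection: {k, s} — 2.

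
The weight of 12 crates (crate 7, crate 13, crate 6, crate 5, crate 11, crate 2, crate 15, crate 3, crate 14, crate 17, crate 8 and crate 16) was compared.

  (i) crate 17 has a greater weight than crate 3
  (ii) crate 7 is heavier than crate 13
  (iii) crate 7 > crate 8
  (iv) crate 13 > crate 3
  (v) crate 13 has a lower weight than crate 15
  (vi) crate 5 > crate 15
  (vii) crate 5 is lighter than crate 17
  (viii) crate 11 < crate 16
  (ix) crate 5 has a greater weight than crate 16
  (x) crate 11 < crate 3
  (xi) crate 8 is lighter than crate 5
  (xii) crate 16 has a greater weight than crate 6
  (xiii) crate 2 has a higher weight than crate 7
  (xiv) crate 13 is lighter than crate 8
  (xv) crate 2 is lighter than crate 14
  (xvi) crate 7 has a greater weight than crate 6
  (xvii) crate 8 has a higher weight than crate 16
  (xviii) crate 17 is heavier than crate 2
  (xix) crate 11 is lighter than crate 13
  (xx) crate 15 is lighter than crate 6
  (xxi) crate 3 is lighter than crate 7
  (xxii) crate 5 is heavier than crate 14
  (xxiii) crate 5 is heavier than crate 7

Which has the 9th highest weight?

The consecutive relations fix a unique order: crate 11 < crate 3 < crate 13 < crate 15 < crate 6 < crate 16 < crate 8 < crate 7 < crate 2 < crate 14 < crate 5 < crate 17.
The 9th largest is crate 15.

crate 15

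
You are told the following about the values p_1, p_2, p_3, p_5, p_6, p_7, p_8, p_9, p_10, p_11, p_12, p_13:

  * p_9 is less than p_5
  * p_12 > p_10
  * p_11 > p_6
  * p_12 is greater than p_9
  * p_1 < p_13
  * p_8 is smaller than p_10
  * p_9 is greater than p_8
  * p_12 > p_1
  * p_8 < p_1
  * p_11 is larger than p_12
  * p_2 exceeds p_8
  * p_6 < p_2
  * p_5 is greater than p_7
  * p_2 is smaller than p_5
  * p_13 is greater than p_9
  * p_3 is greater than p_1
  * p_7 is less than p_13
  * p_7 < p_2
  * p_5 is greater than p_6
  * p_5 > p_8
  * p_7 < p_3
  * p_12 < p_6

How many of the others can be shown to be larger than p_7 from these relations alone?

4

Directly above p_7: p_13, p_2, p_3, p_5.
Nothing else is reachable above p_7; 4 in all.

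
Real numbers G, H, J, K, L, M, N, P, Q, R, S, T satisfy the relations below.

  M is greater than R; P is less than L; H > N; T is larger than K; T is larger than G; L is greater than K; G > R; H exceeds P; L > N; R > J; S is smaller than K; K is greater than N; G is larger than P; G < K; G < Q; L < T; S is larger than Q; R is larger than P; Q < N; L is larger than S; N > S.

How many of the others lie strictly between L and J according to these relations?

6

The relations place J below L. An element lies strictly between them when it is forced above J and also forced below L.
Above J: {R, G, Q, S, M, N, K, H, T}. Below L: {P, R, G, Q, S, N, K}.
Intersection: {R, G, Q, S, N, K} — 6.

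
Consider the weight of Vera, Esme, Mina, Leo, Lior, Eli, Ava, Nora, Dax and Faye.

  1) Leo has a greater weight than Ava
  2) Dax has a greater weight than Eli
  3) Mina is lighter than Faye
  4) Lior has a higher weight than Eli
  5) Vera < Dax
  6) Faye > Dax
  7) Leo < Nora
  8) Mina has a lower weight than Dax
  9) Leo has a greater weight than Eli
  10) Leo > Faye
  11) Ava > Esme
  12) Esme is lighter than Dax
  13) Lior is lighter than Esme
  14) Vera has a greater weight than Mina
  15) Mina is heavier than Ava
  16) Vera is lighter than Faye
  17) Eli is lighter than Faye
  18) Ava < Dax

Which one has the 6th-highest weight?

Mina

The consecutive relations fix a unique order: Eli < Lior < Esme < Ava < Mina < Vera < Dax < Faye < Leo < Nora.
The 6th largest is Mina.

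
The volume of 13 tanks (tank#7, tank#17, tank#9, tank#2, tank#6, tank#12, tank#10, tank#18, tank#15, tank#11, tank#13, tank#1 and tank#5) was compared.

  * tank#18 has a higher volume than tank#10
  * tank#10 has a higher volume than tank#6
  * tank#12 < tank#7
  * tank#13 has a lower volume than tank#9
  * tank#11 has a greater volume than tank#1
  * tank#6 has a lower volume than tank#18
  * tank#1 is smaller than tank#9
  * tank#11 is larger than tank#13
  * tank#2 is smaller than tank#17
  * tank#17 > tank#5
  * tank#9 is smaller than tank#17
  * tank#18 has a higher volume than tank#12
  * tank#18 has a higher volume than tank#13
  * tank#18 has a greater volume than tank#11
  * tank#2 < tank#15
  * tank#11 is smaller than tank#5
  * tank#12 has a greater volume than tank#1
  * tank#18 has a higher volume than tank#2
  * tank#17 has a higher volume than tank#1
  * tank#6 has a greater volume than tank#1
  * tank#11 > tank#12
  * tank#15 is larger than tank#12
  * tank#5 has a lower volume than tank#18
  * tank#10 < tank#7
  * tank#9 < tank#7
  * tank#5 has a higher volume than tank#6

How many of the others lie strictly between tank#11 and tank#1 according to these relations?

1

The relations place tank#1 below tank#11. An element lies strictly between them when it is forced above tank#1 and also forced below tank#11.
Above tank#1: {tank#6, tank#12, tank#9, tank#5, tank#15, tank#10, tank#18, tank#17, tank#7}. Below tank#11: {tank#13, tank#12}.
Intersection: {tank#12} — 1.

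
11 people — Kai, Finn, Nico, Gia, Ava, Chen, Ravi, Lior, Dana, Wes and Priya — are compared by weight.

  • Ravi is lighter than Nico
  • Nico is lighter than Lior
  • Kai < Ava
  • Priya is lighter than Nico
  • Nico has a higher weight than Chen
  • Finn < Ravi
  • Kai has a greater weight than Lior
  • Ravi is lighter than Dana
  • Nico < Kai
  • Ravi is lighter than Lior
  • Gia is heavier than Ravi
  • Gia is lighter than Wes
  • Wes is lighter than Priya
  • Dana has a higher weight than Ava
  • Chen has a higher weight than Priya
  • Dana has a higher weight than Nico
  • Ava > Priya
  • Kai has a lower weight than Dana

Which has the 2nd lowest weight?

The consecutive relations fix a unique order: Finn < Ravi < Gia < Wes < Priya < Chen < Nico < Lior < Kai < Ava < Dana.
The 2nd smallest is Ravi.

Ravi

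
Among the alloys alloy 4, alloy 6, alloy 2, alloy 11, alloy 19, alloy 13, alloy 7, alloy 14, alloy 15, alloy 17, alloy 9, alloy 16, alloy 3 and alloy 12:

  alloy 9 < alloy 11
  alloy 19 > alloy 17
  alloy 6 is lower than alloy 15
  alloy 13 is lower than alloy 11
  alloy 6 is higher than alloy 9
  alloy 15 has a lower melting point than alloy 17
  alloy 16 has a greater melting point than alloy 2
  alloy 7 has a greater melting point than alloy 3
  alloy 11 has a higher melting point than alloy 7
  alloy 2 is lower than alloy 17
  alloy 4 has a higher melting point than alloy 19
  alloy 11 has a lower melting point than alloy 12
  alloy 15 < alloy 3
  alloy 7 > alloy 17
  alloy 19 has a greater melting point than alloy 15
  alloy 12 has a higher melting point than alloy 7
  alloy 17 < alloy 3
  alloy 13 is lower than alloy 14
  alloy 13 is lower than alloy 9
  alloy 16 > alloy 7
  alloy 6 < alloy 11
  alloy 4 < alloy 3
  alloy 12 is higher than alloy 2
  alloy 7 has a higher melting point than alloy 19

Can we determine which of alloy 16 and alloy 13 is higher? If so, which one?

alloy 16

The relevant relations are alloy 13 < alloy 9; alloy 9 < alloy 6; alloy 6 < alloy 15; alloy 15 < alloy 17; alloy 17 < alloy 19; alloy 19 < alloy 4; alloy 4 < alloy 3; alloy 3 < alloy 7; alloy 7 < alloy 16.
Together: alloy 13 < alloy 9 < alloy 6 < alloy 15 < alloy 17 < alloy 19 < alloy 4 < alloy 3 < alloy 7 < alloy 16.
So alloy 16 is higher.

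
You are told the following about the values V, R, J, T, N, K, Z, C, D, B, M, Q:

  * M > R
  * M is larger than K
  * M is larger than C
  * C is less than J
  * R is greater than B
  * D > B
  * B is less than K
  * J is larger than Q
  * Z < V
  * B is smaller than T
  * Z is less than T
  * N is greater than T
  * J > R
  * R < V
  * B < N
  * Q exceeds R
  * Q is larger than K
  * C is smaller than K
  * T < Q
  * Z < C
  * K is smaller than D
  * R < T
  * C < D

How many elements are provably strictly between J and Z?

4

The relations place Z below J. An element lies strictly between them when it is forced above Z and also forced below J.
Above Z: {C, T, V, K, Q, D, N, M}. Below J: {B, C, R, T, K, Q}.
Intersection: {C, T, K, Q} — 4.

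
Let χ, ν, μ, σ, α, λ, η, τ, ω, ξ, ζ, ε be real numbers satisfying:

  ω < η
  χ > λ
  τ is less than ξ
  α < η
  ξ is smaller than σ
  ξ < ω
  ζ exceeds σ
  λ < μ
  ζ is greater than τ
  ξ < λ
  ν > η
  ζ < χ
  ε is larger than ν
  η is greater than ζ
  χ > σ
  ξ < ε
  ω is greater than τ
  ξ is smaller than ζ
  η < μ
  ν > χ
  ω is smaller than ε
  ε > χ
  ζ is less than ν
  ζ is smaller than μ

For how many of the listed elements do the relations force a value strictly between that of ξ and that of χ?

Chaining upward from ξ reaches: ω, σ, λ, ζ, η, ν, ε, μ.
Chaining downward from χ reaches: τ, σ, λ, ζ.
Strictly between ξ and χ are those in both lists: σ, λ, ζ — 3 elements.

3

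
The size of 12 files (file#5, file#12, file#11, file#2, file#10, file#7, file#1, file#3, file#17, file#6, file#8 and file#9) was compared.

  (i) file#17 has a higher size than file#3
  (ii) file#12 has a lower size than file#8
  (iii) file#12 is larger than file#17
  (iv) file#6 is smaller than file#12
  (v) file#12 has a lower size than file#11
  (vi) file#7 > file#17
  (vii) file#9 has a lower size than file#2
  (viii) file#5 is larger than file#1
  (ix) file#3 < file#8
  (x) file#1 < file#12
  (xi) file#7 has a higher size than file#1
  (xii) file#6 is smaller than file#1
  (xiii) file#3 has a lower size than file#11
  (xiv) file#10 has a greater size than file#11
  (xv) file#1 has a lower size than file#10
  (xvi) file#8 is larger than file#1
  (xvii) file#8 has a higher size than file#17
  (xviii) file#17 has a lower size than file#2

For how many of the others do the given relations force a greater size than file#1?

6

From file#1 the given relations immediately reach file#5, file#12, file#8, file#10, file#7.
From those, file#11 — 6 in total.
Nothing else is reachable above file#1; 6 in all.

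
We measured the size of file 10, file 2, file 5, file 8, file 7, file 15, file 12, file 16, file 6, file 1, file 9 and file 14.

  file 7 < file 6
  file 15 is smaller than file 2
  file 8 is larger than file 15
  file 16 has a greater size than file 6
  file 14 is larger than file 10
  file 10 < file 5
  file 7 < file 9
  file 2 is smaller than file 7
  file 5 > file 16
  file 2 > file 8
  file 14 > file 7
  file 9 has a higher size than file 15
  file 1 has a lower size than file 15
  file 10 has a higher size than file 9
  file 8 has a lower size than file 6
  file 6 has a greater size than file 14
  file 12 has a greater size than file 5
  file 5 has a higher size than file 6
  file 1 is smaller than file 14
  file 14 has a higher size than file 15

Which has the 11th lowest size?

file 5

The consecutive relations fix a unique order: file 1 < file 15 < file 8 < file 2 < file 7 < file 9 < file 10 < file 14 < file 6 < file 16 < file 5 < file 12.
Counting 11 from the smallest end gives file 5.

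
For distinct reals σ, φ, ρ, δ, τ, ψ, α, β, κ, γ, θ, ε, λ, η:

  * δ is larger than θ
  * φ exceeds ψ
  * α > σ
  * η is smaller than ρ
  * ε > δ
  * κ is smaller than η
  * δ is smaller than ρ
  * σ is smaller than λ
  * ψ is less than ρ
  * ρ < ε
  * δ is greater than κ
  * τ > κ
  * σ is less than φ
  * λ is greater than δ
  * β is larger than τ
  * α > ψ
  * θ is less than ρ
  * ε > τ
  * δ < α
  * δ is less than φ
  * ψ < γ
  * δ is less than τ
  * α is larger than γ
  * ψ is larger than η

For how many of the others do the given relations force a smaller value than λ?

Directly below λ: δ, σ.
One step further: κ, θ (4 so far).
No other element is forced below λ by the given relations, so the count is 4.

4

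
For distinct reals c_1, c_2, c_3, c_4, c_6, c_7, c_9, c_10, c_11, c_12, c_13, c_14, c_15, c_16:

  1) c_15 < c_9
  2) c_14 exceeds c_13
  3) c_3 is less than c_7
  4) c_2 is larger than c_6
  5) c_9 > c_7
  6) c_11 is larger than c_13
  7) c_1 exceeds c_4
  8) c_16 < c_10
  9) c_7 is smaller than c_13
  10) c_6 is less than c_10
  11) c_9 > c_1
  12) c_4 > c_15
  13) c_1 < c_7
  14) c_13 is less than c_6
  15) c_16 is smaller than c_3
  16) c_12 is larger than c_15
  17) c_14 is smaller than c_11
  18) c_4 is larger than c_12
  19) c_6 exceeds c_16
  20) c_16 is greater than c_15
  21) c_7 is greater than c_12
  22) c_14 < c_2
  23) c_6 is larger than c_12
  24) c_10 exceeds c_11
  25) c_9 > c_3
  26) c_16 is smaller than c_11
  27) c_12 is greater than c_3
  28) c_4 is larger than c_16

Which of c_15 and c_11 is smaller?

Link the given pairs in sequence: c_15 < c_16; c_16 < c_3; c_3 < c_12; c_12 < c_4; c_4 < c_1; c_1 < c_7; c_7 < c_13; c_13 < c_14; c_14 < c_11.
Together: c_15 < c_16 < c_3 < c_12 < c_4 < c_1 < c_7 < c_13 < c_14 < c_11.
So c_15 < c_11; c_15 is the smaller of the two.

c_15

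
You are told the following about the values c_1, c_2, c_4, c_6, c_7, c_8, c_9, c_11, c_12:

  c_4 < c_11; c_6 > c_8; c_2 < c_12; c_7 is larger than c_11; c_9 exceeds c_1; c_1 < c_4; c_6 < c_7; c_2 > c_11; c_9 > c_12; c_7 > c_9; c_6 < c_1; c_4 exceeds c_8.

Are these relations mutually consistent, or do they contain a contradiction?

The single ordering c_8 < c_6 < c_1 < c_4 < c_11 < c_2 < c_12 < c_9 < c_7 satisfies every listed relation, so no contradiction arises.

consistent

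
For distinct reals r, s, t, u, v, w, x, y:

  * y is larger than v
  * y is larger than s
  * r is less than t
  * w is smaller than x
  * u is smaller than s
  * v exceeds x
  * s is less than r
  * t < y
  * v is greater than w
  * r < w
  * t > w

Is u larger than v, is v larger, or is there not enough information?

v

u < s and s < r give u < r.
Then r < w extends the chain to w.
Then w < v extends the chain to v.
So v is larger.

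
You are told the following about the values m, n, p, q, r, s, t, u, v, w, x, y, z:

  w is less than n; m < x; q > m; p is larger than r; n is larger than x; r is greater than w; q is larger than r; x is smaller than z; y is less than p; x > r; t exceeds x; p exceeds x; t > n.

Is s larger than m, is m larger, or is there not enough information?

Following every chain through m: above m we get x, p, z, n, q, t.
s is not reached, and no chain runs the other way from s to m.
So the given relations leave the order of m and s undetermined.

undetermined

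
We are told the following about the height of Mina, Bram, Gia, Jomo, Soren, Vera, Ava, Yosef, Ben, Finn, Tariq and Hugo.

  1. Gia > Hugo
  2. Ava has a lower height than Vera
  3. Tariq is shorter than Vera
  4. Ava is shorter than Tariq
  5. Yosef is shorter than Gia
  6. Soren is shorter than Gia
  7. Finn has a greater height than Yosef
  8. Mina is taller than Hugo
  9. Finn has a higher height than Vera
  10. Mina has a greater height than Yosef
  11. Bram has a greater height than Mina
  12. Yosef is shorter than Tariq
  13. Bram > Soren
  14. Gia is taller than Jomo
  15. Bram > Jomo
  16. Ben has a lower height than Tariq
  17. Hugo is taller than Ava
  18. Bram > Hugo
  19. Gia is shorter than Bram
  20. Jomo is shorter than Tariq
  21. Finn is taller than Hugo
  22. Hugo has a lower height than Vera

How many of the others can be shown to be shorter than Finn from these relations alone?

From Finn the given relations immediately reach Hugo, Yosef, Vera.
From those, Ava, Tariq — 5 in total.
From those, Ben, Jomo — 7 in total.
Nothing else is reachable below Finn; 7 in all.

7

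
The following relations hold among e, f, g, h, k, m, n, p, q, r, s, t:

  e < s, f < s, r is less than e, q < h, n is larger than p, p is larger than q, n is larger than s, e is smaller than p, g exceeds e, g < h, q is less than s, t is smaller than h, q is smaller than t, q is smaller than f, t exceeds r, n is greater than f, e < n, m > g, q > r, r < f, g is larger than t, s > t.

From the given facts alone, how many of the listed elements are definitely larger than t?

From t the given relations immediately reach g, h, s.
From those, m, n — 5 in total.
Nothing else is reachable above t; 5 in all.

5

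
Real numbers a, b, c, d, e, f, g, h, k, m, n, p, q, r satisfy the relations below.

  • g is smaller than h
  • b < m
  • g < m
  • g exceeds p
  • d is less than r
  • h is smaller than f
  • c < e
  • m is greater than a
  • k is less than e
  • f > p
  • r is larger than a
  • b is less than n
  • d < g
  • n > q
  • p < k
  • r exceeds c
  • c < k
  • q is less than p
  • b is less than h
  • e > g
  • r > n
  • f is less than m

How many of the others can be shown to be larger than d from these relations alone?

6

From d the given relations immediately reach g, r.
From those, h, m, e — 5 in total.
From those, f — 6 in total.
Nothing else is reachable above d; 6 in all.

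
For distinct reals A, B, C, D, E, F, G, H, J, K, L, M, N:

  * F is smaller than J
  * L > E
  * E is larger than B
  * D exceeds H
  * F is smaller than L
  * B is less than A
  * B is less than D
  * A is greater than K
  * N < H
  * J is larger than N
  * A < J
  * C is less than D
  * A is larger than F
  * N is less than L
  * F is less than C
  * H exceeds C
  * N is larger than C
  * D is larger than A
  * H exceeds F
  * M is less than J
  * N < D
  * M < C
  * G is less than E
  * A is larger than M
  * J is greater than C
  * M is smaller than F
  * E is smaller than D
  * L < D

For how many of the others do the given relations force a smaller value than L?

7

The elements the relations force below L are B, M, G, F, C, E, N — no chain reaches any other.
That is 7.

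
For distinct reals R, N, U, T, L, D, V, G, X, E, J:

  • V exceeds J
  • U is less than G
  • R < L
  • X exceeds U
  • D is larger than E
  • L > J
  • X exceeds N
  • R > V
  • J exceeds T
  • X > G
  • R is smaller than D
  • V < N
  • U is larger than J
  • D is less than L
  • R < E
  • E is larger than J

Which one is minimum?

Chaining upward from T: directly above it, J; then V, U, E, L; then R, N, G, D, X.
That covers every other element, and nothing is given below T, so T is the minimum.

T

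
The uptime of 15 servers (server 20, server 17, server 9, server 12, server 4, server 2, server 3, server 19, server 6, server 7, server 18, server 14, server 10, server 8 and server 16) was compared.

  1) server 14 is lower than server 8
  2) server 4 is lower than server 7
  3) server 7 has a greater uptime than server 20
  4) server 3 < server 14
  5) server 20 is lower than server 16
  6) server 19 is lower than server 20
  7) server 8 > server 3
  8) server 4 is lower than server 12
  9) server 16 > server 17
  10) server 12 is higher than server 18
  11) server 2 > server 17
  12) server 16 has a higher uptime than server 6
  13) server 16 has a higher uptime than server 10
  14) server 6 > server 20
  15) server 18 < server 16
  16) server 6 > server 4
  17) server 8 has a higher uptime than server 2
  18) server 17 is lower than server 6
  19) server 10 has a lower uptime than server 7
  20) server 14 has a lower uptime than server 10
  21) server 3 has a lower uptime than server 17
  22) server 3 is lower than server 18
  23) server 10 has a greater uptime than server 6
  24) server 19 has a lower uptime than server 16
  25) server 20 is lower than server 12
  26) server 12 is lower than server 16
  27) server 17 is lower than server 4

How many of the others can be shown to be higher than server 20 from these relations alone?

From server 20 the given relations immediately reach server 6, server 12, server 16, server 7.
From those, server 10 — 5 in total.
No other element is forced above server 20 by the given relations, so the count is 5.

5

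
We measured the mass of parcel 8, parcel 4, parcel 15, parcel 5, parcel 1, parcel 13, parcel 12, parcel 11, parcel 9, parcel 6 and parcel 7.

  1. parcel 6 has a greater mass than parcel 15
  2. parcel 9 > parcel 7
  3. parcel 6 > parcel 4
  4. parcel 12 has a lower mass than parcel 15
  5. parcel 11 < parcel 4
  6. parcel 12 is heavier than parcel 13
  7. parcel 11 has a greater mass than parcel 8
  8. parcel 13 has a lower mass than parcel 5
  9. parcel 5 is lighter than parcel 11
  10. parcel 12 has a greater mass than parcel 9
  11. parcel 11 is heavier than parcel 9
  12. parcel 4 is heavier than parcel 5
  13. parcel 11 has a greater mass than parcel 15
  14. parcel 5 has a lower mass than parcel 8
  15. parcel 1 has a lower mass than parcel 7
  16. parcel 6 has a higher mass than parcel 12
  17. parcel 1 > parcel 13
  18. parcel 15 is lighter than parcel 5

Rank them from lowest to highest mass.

parcel 13 < parcel 1 < parcel 7 < parcel 9 < parcel 12 < parcel 15 < parcel 5 < parcel 8 < parcel 11 < parcel 4 < parcel 6

Each adjacent pair is fixed by a given relation: parcel 13 < parcel 1; parcel 1 < parcel 7; parcel 7 < parcel 9; parcel 9 < parcel 12; parcel 12 < parcel 15; parcel 15 < parcel 5; parcel 5 < parcel 8; parcel 8 < parcel 11; parcel 11 < parcel 4; parcel 4 < parcel 6. Chaining them end to end gives the full order.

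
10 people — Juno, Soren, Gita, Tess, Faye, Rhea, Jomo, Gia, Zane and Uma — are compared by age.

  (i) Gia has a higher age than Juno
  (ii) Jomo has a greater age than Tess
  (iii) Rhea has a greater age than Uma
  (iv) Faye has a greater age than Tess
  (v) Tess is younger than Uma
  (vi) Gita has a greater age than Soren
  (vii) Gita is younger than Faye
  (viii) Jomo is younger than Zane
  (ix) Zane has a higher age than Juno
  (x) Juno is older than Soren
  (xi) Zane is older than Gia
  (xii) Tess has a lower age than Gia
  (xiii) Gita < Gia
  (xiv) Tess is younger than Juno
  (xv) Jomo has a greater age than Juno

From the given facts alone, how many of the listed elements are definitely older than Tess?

From Tess the given relations immediately reach Juno, Jomo, Uma, Gia, Faye.
From those, Rhea, Zane — 7 in total.
No other element is forced above Tess by the given relations, so the count is 7.

7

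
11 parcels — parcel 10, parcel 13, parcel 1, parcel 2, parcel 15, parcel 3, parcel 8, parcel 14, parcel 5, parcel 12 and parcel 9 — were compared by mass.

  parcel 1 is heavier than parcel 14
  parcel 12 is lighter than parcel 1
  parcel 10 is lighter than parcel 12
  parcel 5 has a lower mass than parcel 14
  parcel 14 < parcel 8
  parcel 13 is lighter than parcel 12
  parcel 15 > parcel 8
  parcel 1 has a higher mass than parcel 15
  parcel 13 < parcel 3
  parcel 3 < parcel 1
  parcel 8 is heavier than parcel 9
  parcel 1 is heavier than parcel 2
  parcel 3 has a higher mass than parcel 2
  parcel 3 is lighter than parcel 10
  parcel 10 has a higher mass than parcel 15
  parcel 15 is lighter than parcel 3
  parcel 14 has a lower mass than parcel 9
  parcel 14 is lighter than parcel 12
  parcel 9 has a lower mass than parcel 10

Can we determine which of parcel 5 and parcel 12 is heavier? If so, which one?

parcel 12

Link the given pairs in sequence: parcel 5 < parcel 14; parcel 14 < parcel 9; parcel 9 < parcel 8; parcel 8 < parcel 15; parcel 15 < parcel 3; parcel 3 < parcel 10; parcel 10 < parcel 12.
Chaining these gives parcel 5 < parcel 14 < parcel 9 < parcel 8 < parcel 15 < parcel 3 < parcel 10 < parcel 12.
So parcel 12 is heavier.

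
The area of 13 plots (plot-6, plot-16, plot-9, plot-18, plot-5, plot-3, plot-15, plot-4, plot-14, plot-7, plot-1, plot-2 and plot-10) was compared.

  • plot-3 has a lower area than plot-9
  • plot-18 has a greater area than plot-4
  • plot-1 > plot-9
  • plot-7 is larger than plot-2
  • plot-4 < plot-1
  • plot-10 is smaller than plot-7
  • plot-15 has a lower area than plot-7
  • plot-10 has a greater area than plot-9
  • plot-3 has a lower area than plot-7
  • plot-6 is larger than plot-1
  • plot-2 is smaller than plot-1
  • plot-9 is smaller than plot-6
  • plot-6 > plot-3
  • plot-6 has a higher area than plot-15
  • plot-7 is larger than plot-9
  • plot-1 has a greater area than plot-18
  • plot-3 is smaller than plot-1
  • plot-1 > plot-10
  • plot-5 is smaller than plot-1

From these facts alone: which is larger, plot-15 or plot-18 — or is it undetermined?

undetermined

Following every chain through plot-15: above plot-15 we get plot-7, plot-6.
plot-18 is not reached, and no chain runs the other way from plot-18 to plot-15.
So the given relations leave the order of plot-15 and plot-18 undetermined.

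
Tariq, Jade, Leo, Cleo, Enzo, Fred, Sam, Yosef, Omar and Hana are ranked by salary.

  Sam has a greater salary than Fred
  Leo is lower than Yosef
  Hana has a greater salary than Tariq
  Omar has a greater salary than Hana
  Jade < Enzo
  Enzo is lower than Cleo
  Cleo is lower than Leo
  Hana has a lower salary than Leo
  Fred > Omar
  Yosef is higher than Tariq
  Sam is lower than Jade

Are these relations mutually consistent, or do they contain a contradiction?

The single ordering Tariq < Hana < Omar < Fred < Sam < Jade < Enzo < Cleo < Leo < Yosef satisfies every listed relation, so no contradiction arises.

consistent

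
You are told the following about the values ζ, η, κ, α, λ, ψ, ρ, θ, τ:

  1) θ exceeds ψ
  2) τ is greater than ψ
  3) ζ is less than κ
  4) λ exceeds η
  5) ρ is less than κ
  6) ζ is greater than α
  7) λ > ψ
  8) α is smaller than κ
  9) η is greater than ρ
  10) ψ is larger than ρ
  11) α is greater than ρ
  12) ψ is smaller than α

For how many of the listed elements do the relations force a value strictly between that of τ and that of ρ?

1

The relations place ρ below τ. An element lies strictly between them when it is forced above ρ and also forced below τ.
Above ρ: {ψ, α, ζ, η, κ, θ, λ}. Below τ: {ψ}.
Intersection: {ψ} — 1.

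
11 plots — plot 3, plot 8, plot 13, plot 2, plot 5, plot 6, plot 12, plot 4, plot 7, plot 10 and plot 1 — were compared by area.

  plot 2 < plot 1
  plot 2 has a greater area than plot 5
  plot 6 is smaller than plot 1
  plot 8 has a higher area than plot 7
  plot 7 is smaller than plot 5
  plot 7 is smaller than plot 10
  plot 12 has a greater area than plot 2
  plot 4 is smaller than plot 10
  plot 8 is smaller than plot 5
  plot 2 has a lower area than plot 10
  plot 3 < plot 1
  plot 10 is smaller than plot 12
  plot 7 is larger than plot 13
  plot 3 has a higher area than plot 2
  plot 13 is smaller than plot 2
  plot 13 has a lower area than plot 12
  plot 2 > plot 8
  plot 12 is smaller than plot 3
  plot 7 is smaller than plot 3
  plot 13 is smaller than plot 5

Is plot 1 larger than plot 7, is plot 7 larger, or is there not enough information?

The relevant relations are plot 7 < plot 8; plot 8 < plot 5; plot 5 < plot 2; plot 2 < plot 10; plot 10 < plot 12; plot 12 < plot 3; plot 3 < plot 1.
Chaining these gives plot 7 < plot 8 < plot 5 < plot 2 < plot 10 < plot 12 < plot 3 < plot 1.
So plot 1 is larger.

plot 1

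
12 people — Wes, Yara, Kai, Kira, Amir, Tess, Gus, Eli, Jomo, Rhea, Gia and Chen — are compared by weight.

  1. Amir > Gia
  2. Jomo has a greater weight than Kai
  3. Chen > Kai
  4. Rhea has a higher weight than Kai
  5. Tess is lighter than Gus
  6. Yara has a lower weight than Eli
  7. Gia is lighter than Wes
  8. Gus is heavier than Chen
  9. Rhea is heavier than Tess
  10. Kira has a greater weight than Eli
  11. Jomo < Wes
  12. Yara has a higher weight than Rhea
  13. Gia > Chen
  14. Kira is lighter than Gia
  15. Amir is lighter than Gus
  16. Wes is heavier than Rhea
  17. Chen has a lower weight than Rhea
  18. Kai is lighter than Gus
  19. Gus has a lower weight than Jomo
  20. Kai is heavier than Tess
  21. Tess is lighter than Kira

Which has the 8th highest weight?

Yara

Chaining the given pairs: Tess < Kai < Chen < Rhea < Yara < Eli < Kira < Gia < Amir < Gus < Jomo < Wes.
Counting 8 from the largest end gives Yara.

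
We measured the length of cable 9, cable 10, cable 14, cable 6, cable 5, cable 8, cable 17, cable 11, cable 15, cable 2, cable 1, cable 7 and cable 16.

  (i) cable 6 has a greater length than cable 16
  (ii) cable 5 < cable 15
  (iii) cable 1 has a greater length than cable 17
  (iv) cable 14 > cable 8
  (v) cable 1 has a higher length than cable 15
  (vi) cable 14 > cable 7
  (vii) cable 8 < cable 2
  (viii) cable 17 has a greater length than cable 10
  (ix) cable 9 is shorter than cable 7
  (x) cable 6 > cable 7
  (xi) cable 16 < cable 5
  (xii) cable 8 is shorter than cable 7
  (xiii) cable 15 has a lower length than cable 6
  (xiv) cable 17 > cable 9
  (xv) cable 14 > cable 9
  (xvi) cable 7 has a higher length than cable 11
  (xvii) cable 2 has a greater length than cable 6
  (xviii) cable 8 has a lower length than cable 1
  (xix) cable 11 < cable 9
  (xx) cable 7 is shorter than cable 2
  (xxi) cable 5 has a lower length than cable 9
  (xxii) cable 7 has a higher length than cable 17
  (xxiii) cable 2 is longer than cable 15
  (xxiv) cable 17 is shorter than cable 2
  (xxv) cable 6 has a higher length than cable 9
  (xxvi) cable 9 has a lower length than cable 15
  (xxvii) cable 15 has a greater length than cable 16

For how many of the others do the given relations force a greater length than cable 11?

8

From cable 11 the given relations immediately reach cable 9, cable 7.
From those, cable 15, cable 17, cable 6, cable 2, cable 14 — 7 in total.
From those, cable 1 — 8 in total.
Nothing else is reachable above cable 11; 8 in all.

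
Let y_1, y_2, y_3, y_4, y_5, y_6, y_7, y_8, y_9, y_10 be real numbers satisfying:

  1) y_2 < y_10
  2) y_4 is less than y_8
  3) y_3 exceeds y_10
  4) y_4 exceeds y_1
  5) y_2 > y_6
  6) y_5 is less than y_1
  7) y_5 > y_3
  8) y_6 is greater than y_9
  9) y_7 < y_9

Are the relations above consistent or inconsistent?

Every relation is compatible with y_7 < y_9 < y_6 < y_2 < y_10 < y_3 < y_5 < y_1 < y_4 < y_8; the set is consistent.

consistent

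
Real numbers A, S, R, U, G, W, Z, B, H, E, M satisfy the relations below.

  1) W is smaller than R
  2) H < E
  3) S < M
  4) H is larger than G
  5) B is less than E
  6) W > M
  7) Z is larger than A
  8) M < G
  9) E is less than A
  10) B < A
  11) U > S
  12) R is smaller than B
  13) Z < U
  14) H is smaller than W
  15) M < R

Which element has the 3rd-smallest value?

The consecutive relations fix a unique order: S < M < G < H < W < R < B < E < A < Z < U.
The 3rd smallest is G.

G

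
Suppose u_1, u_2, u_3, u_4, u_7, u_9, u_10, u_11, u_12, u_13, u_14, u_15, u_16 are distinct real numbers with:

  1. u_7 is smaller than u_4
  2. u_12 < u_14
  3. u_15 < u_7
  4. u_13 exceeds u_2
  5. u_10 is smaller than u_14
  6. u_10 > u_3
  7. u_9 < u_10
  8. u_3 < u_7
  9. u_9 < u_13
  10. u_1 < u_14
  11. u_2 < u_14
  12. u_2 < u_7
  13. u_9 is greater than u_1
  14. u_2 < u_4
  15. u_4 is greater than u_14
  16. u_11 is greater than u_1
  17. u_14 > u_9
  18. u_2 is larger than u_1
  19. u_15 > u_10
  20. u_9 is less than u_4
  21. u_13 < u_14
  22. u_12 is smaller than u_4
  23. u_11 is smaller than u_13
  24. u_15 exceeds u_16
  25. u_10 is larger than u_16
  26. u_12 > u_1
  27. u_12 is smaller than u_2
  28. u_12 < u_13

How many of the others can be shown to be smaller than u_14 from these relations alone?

From u_14 the given relations immediately reach u_1, u_12, u_2, u_9, u_10, u_13.
From those, u_3, u_11, u_16 — 9 in total.
No other element is forced below u_14 by the given relations, so the count is 9.

9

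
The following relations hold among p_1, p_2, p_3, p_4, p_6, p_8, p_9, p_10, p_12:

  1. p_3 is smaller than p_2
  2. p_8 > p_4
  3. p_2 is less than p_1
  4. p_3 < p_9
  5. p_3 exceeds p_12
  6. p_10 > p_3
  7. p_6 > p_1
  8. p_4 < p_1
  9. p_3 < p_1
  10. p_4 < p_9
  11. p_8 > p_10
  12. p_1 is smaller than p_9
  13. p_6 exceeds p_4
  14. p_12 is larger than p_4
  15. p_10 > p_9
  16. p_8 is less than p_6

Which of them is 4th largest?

p_9

Chaining the given pairs: p_4 < p_12 < p_3 < p_2 < p_1 < p_9 < p_10 < p_8 < p_6.
The 4th largest is p_9.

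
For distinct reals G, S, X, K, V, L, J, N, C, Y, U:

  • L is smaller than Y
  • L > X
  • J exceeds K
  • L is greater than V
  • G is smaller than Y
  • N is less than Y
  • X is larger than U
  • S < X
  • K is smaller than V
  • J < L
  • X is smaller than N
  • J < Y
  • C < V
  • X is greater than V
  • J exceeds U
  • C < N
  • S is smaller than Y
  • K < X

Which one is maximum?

Y

Chaining downward from Y: directly below it, S, J, G, L, N; then C, U, K, V, X.
That covers every other element, and nothing is given above Y, so Y is the maximum.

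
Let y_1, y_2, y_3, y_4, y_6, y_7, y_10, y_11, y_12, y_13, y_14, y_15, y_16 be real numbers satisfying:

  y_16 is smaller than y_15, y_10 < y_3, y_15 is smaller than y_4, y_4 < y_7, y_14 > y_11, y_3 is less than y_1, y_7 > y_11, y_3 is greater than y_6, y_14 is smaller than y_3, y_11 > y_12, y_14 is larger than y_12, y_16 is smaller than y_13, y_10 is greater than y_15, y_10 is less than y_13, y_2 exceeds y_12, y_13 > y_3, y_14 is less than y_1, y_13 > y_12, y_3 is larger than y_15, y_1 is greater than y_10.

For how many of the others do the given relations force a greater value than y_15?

Directly above y_15: y_10, y_4, y_3.
One step further: y_7, y_13, y_1 (6 so far).
No other element is forced above y_15 by the given relations, so the count is 6.

6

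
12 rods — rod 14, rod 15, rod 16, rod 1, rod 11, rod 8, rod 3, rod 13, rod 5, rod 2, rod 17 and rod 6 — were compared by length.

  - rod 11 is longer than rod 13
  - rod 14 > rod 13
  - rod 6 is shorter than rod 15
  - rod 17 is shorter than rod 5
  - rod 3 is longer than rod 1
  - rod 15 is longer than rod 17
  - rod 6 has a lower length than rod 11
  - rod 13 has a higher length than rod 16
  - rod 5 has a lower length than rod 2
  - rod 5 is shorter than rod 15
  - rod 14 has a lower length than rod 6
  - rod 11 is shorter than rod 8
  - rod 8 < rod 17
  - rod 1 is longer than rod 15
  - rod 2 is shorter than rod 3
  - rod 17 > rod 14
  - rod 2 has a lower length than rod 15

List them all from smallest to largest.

rod 16 < rod 13 < rod 14 < rod 6 < rod 11 < rod 8 < rod 17 < rod 5 < rod 2 < rod 15 < rod 1 < rod 3

Nothing is placed below rod 16, so it is least; from there rod 16 < rod 13; rod 13 < rod 14; rod 14 < rod 6; rod 6 < rod 11; rod 11 < rod 8; rod 8 < rod 17; rod 17 < rod 5; rod 5 < rod 2; rod 2 < rod 15; rod 15 < rod 1; rod 1 < rod 3, each given directly.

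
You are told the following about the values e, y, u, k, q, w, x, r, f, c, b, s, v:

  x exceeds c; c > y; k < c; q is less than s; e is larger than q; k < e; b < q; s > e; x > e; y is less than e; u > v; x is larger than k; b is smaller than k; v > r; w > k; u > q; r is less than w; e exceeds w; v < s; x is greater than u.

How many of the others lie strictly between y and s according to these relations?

The relations place y below s. An element lies strictly between them when it is forced above y and also forced below s.
Above y: {c, e, x}. Below s: {b, r, k, w, v, q, e}.
Intersection: {e} — 1.

1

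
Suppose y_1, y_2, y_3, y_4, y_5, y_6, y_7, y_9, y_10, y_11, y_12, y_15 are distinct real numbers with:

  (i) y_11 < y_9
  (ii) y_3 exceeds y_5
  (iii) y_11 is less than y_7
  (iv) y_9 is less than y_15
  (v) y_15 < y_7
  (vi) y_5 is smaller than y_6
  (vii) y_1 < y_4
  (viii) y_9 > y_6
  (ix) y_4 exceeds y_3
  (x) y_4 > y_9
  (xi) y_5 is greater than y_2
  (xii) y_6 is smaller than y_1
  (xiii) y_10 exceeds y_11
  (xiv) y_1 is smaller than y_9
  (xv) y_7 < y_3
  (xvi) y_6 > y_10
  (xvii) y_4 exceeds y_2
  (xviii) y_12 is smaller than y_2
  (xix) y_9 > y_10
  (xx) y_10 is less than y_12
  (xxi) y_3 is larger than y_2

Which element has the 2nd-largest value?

y_3

The consecutive relations fix a unique order: y_11 < y_10 < y_12 < y_2 < y_5 < y_6 < y_1 < y_9 < y_15 < y_7 < y_3 < y_4.
Counting 2 from the largest end gives y_3.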